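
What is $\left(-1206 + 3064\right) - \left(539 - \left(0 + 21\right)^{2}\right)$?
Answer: $1760$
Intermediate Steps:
$\left(-1206 + 3064\right) - \left(539 - \left(0 + 21\right)^{2}\right) = 1858 - \left(539 - 21^{2}\right) = 1858 + \left(441 - 539\right) = 1858 - 98 = 1760$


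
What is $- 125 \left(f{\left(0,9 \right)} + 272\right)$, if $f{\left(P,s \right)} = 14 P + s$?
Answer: $-35125$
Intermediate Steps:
$f{\left(P,s \right)} = s + 14 P$
$- 125 \left(f{\left(0,9 \right)} + 272\right) = - 125 \left(\left(9 + 14 \cdot 0\right) + 272\right) = - 125 \left(\left(9 + 0\right) + 272\right) = - 125 \left(9 + 272\right) = \left(-125\right) 281 = -35125$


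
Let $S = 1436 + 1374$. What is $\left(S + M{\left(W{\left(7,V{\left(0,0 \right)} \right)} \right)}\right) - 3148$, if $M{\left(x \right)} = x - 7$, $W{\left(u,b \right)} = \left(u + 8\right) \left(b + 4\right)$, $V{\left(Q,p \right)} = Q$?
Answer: $-285$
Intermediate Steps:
$S = 2810$
$W{\left(u,b \right)} = \left(4 + b\right) \left(8 + u\right)$ ($W{\left(u,b \right)} = \left(8 + u\right) \left(4 + b\right) = \left(4 + b\right) \left(8 + u\right)$)
$M{\left(x \right)} = -7 + x$ ($M{\left(x \right)} = x - 7 = -7 + x$)
$\left(S + M{\left(W{\left(7,V{\left(0,0 \right)} \right)} \right)}\right) - 3148 = \left(2810 + \left(-7 + \left(32 + 4 \cdot 7 + 8 \cdot 0 + 0 \cdot 7\right)\right)\right) - 3148 = \left(2810 + \left(-7 + \left(32 + 28 + 0 + 0\right)\right)\right) - 3148 = \left(2810 + \left(-7 + 60\right)\right) - 3148 = \left(2810 + 53\right) - 3148 = 2863 - 3148 = -285$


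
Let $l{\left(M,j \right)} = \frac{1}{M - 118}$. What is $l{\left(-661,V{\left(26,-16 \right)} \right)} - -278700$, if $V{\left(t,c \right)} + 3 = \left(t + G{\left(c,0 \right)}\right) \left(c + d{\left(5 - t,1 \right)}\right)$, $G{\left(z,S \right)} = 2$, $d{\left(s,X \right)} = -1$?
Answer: $\frac{217107299}{779} \approx 2.787 \cdot 10^{5}$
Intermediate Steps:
$V{\left(t,c \right)} = -3 + \left(-1 + c\right) \left(2 + t\right)$ ($V{\left(t,c \right)} = -3 + \left(t + 2\right) \left(c - 1\right) = -3 + \left(2 + t\right) \left(-1 + c\right) = -3 + \left(-1 + c\right) \left(2 + t\right)$)
$l{\left(M,j \right)} = \frac{1}{-118 + M}$
$l{\left(-661,V{\left(26,-16 \right)} \right)} - -278700 = \frac{1}{-118 - 661} - -278700 = \frac{1}{-779} + 278700 = - \frac{1}{779} + 278700 = \frac{217107299}{779}$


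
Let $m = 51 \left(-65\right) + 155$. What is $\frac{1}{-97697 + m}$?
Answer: $- \frac{1}{100857} \approx -9.915 \cdot 10^{-6}$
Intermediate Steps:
$m = -3160$ ($m = -3315 + 155 = -3160$)
$\frac{1}{-97697 + m} = \frac{1}{-97697 - 3160} = \frac{1}{-100857} = - \frac{1}{100857}$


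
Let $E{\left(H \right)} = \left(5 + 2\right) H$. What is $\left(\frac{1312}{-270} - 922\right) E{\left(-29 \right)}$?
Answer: $\frac{25400578}{135} \approx 1.8815 \cdot 10^{5}$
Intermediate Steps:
$E{\left(H \right)} = 7 H$
$\left(\frac{1312}{-270} - 922\right) E{\left(-29 \right)} = \left(\frac{1312}{-270} - 922\right) 7 \left(-29\right) = \left(1312 \left(- \frac{1}{270}\right) - 922\right) \left(-203\right) = \left(- \frac{656}{135} - 922\right) \left(-203\right) = \left(- \frac{125126}{135}\right) \left(-203\right) = \frac{25400578}{135}$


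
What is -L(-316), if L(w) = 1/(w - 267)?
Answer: 1/583 ≈ 0.0017153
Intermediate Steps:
L(w) = 1/(-267 + w)
-L(-316) = -1/(-267 - 316) = -1/(-583) = -1*(-1/583) = 1/583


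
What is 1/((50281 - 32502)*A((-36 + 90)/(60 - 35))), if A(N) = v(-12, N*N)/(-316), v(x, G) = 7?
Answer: -316/124453 ≈ -0.0025391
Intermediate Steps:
A(N) = -7/316 (A(N) = 7/(-316) = 7*(-1/316) = -7/316)
1/((50281 - 32502)*A((-36 + 90)/(60 - 35))) = 1/((50281 - 32502)*(-7/316)) = -316/7/17779 = (1/17779)*(-316/7) = -316/124453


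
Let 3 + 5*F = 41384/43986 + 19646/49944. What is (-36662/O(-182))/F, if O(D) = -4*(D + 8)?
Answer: 279654271441/1768748135 ≈ 158.11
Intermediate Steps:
O(D) = -32 - 4*D (O(D) = -4*(8 + D) = -32 - 4*D)
F = -60991315/183069732 (F = -3/5 + (41384/43986 + 19646/49944)/5 = -3/5 + (41384*(1/43986) + 19646*(1/49944))/5 = -3/5 + (20692/21993 + 9823/24972)/5 = -3/5 + (1/5)*(244252621/183069732) = -3/5 + 244252621/915348660 = -60991315/183069732 ≈ -0.33316)
(-36662/O(-182))/F = (-36662/(-32 - 4*(-182)))/(-60991315/183069732) = -36662/(-32 + 728)*(-183069732/60991315) = -36662/696*(-183069732/60991315) = -36662*1/696*(-183069732/60991315) = -18331/348*(-183069732/60991315) = 279654271441/1768748135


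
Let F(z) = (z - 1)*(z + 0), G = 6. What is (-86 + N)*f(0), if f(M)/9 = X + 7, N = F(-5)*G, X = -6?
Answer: 846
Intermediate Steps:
F(z) = z*(-1 + z) (F(z) = (-1 + z)*z = z*(-1 + z))
N = 180 (N = -5*(-1 - 5)*6 = -5*(-6)*6 = 30*6 = 180)
f(M) = 9 (f(M) = 9*(-6 + 7) = 9*1 = 9)
(-86 + N)*f(0) = (-86 + 180)*9 = 94*9 = 846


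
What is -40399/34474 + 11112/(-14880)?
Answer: -20504421/10686940 ≈ -1.9186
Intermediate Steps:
-40399/34474 + 11112/(-14880) = -40399*1/34474 + 11112*(-1/14880) = -40399/34474 - 463/620 = -20504421/10686940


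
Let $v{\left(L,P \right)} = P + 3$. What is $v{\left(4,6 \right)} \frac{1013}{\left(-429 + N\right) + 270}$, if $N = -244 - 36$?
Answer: $- \frac{9117}{439} \approx -20.768$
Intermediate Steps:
$v{\left(L,P \right)} = 3 + P$
$N = -280$
$v{\left(4,6 \right)} \frac{1013}{\left(-429 + N\right) + 270} = \left(3 + 6\right) \frac{1013}{\left(-429 - 280\right) + 270} = 9 \frac{1013}{-709 + 270} = 9 \frac{1013}{-439} = 9 \cdot 1013 \left(- \frac{1}{439}\right) = 9 \left(- \frac{1013}{439}\right) = - \frac{9117}{439}$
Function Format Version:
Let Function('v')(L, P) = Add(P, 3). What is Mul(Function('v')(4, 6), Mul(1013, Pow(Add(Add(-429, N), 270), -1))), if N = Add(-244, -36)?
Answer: Rational(-9117, 439) ≈ -20.768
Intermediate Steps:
Function('v')(L, P) = Add(3, P)
N = -280
Mul(Function('v')(4, 6), Mul(1013, Pow(Add(Add(-429, N), 270), -1))) = Mul(Add(3, 6), Mul(1013, Pow(Add(Add(-429, -280), 270), -1))) = Mul(9, Mul(1013, Pow(Add(-709, 270), -1))) = Mul(9, Mul(1013, Pow(-439, -1))) = Mul(9, Mul(1013, Rational(-1, 439))) = Mul(9, Rational(-1013, 439)) = Rational(-9117, 439)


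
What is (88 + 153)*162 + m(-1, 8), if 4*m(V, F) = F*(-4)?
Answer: 39034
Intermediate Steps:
m(V, F) = -F (m(V, F) = (F*(-4))/4 = (-4*F)/4 = -F)
(88 + 153)*162 + m(-1, 8) = (88 + 153)*162 - 1*8 = 241*162 - 8 = 39042 - 8 = 39034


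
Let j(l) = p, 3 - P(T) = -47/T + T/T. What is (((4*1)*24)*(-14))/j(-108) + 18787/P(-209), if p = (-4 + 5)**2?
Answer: 3427859/371 ≈ 9239.5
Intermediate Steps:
p = 1 (p = 1**2 = 1)
P(T) = 2 + 47/T (P(T) = 3 - (-47/T + T/T) = 3 - (-47/T + 1) = 3 - (1 - 47/T) = 3 + (-1 + 47/T) = 2 + 47/T)
j(l) = 1
(((4*1)*24)*(-14))/j(-108) + 18787/P(-209) = (((4*1)*24)*(-14))/1 + 18787/(2 + 47/(-209)) = ((4*24)*(-14))*1 + 18787/(2 + 47*(-1/209)) = (96*(-14))*1 + 18787/(2 - 47/209) = -1344*1 + 18787/(371/209) = -1344 + 18787*(209/371) = -1344 + 3926483/371 = 3427859/371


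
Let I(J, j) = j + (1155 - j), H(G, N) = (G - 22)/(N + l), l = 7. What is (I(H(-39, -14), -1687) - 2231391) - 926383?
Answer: -3156619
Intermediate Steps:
H(G, N) = (-22 + G)/(7 + N) (H(G, N) = (G - 22)/(N + 7) = (-22 + G)/(7 + N))
I(J, j) = 1155
(I(H(-39, -14), -1687) - 2231391) - 926383 = (1155 - 2231391) - 926383 = -2230236 - 926383 = -3156619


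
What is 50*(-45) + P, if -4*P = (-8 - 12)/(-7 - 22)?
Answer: -65255/29 ≈ -2250.2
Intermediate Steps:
P = -5/29 (P = -(-8 - 12)/(4*(-7 - 22)) = -(-5)/(-29) = -(-5)*(-1)/29 = -1/4*20/29 = -5/29 ≈ -0.17241)
50*(-45) + P = 50*(-45) - 5/29 = -2250 - 5/29 = -65255/29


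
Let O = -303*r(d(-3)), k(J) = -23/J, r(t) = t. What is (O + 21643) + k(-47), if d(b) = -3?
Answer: 1059967/47 ≈ 22553.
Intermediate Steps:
O = 909 (O = -303*(-3) = 909)
(O + 21643) + k(-47) = (909 + 21643) - 23/(-47) = 22552 - 23*(-1/47) = 22552 + 23/47 = 1059967/47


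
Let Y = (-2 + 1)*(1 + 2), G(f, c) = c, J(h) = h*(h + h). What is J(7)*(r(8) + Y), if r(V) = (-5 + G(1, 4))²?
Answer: -196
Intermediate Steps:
J(h) = 2*h² (J(h) = h*(2*h) = 2*h²)
r(V) = 1 (r(V) = (-5 + 4)² = (-1)² = 1)
Y = -3 (Y = -1*3 = -3)
J(7)*(r(8) + Y) = (2*7²)*(1 - 3) = (2*49)*(-2) = 98*(-2) = -196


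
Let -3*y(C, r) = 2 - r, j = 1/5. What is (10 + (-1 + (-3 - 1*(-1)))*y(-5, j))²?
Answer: 3481/25 ≈ 139.24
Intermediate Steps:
j = ⅕ (j = 1*(⅕) = ⅕ ≈ 0.20000)
y(C, r) = -⅔ + r/3 (y(C, r) = -(2 - r)/3 = -⅔ + r/3)
(10 + (-1 + (-3 - 1*(-1)))*y(-5, j))² = (10 + (-1 + (-3 - 1*(-1)))*(-⅔ + (⅓)*(⅕)))² = (10 + (-1 + (-3 + 1))*(-⅔ + 1/15))² = (10 + (-1 - 2)*(-⅗))² = (10 - 3*(-⅗))² = (10 + 9/5)² = (59/5)² = 3481/25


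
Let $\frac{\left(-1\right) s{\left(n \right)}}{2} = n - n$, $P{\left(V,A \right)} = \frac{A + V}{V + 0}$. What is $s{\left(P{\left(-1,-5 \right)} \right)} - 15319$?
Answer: $-15319$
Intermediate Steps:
$P{\left(V,A \right)} = \frac{A + V}{V}$
$s{\left(n \right)} = 0$ ($s{\left(n \right)} = - 2 \left(n - n\right) = \left(-2\right) 0 = 0$)
$s{\left(P{\left(-1,-5 \right)} \right)} - 15319 = 0 - 15319 = -15319$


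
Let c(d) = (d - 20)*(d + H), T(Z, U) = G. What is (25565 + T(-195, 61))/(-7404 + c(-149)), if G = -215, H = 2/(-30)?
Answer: 190125/133412 ≈ 1.4251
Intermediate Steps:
H = -1/15 (H = 2*(-1/30) = -1/15 ≈ -0.066667)
T(Z, U) = -215
c(d) = (-20 + d)*(-1/15 + d) (c(d) = (d - 20)*(d - 1/15) = (-20 + d)*(-1/15 + d))
(25565 + T(-195, 61))/(-7404 + c(-149)) = (25565 - 215)/(-7404 + (4/3 + (-149)² - 301/15*(-149))) = 25350/(-7404 + (4/3 + 22201 + 44849/15)) = 25350/(-7404 + 377884/15) = 25350/(266824/15) = 25350*(15/266824) = 190125/133412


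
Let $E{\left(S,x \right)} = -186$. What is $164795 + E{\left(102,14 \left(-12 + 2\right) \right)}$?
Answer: $164609$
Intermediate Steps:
$164795 + E{\left(102,14 \left(-12 + 2\right) \right)} = 164795 - 186 = 164609$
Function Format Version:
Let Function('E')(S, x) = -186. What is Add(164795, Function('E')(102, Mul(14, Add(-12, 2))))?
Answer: 164609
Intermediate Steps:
Add(164795, Function('E')(102, Mul(14, Add(-12, 2)))) = Add(164795, -186) = 164609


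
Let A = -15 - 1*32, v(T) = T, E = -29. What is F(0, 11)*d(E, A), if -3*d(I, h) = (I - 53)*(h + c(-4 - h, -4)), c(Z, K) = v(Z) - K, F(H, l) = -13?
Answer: 0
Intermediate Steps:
c(Z, K) = Z - K
A = -47 (A = -15 - 32 = -47)
d(I, h) = 0 (d(I, h) = -(I - 53)*(h + ((-4 - h) - 1*(-4)))/3 = -(-53 + I)*(h + ((-4 - h) + 4))/3 = -(-53 + I)*(h - h)/3 = -(-53 + I)*0/3 = -⅓*0 = 0)
F(0, 11)*d(E, A) = -13*0 = 0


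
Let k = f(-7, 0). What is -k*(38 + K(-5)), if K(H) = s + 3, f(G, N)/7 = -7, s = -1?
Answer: 1960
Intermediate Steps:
f(G, N) = -49 (f(G, N) = 7*(-7) = -49)
k = -49
K(H) = 2 (K(H) = -1 + 3 = 2)
-k*(38 + K(-5)) = -(-49)*(38 + 2) = -(-49)*40 = -1*(-1960) = 1960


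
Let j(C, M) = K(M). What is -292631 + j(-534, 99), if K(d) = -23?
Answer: -292654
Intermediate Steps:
j(C, M) = -23
-292631 + j(-534, 99) = -292631 - 23 = -292654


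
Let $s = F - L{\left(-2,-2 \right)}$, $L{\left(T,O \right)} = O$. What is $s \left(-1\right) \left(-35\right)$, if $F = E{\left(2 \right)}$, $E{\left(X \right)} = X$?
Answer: $140$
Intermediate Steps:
$F = 2$
$s = 4$ ($s = 2 - -2 = 2 + 2 = 4$)
$s \left(-1\right) \left(-35\right) = 4 \left(-1\right) \left(-35\right) = \left(-4\right) \left(-35\right) = 140$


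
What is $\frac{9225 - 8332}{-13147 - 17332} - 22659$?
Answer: $- \frac{690624554}{30479} \approx -22659.0$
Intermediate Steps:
$\frac{9225 - 8332}{-13147 - 17332} - 22659 = \frac{893}{-30479} - 22659 = 893 \left(- \frac{1}{30479}\right) - 22659 = - \frac{893}{30479} - 22659 = - \frac{690624554}{30479}$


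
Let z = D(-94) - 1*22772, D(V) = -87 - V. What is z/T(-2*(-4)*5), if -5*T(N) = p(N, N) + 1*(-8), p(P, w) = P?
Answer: 113825/32 ≈ 3557.0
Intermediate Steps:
T(N) = 8/5 - N/5 (T(N) = -(N + 1*(-8))/5 = -(N - 8)/5 = -(-8 + N)/5 = 8/5 - N/5)
z = -22765 (z = (-87 - 1*(-94)) - 1*22772 = (-87 + 94) - 22772 = 7 - 22772 = -22765)
z/T(-2*(-4)*5) = -22765/(8/5 - (-2*(-4))*5/5) = -22765/(8/5 - 8*5/5) = -22765/(8/5 - ⅕*40) = -22765/(8/5 - 8) = -22765/(-32/5) = -22765*(-5/32) = 113825/32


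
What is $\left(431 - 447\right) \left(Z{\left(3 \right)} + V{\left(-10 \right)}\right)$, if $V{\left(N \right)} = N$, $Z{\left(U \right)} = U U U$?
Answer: $-272$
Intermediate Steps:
$Z{\left(U \right)} = U^{3}$ ($Z{\left(U \right)} = U^{2} U = U^{3}$)
$\left(431 - 447\right) \left(Z{\left(3 \right)} + V{\left(-10 \right)}\right) = \left(431 - 447\right) \left(3^{3} - 10\right) = - 16 \left(27 - 10\right) = \left(-16\right) 17 = -272$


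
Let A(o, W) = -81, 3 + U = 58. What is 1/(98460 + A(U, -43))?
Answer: 1/98379 ≈ 1.0165e-5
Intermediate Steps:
U = 55 (U = -3 + 58 = 55)
1/(98460 + A(U, -43)) = 1/(98460 - 81) = 1/98379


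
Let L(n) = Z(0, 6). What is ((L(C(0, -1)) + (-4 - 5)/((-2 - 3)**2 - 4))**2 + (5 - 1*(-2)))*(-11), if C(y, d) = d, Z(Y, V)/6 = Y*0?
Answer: -3872/49 ≈ -79.020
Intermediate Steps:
Z(Y, V) = 0 (Z(Y, V) = 6*(Y*0) = 6*0 = 0)
L(n) = 0
((L(C(0, -1)) + (-4 - 5)/((-2 - 3)**2 - 4))**2 + (5 - 1*(-2)))*(-11) = ((0 + (-4 - 5)/((-2 - 3)**2 - 4))**2 + (5 - 1*(-2)))*(-11) = ((0 - 9/((-5)**2 - 4))**2 + (5 + 2))*(-11) = ((0 - 9/(25 - 4))**2 + 7)*(-11) = ((0 - 9/21)**2 + 7)*(-11) = ((0 - 9*1/21)**2 + 7)*(-11) = ((0 - 3/7)**2 + 7)*(-11) = ((-3/7)**2 + 7)*(-11) = (9/49 + 7)*(-11) = (352/49)*(-11) = -3872/49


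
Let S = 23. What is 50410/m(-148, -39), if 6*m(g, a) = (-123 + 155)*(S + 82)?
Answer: 5041/56 ≈ 90.018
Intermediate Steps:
m(g, a) = 560 (m(g, a) = ((-123 + 155)*(23 + 82))/6 = (32*105)/6 = (⅙)*3360 = 560)
50410/m(-148, -39) = 50410/560 = 50410*(1/560) = 5041/56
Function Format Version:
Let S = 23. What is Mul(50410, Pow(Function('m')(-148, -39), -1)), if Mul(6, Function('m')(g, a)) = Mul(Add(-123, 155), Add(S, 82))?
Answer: Rational(5041, 56) ≈ 90.018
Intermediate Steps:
Function('m')(g, a) = 560 (Function('m')(g, a) = Mul(Rational(1, 6), Mul(Add(-123, 155), Add(23, 82))) = Mul(Rational(1, 6), Mul(32, 105)) = Mul(Rational(1, 6), 3360) = 560)
Mul(50410, Pow(Function('m')(-148, -39), -1)) = Mul(50410, Pow(560, -1)) = Mul(50410, Rational(1, 560)) = Rational(5041, 56)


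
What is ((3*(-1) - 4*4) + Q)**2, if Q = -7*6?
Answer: 3721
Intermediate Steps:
Q = -42
((3*(-1) - 4*4) + Q)**2 = ((3*(-1) - 4*4) - 42)**2 = ((-3 - 16) - 42)**2 = (-19 - 42)**2 = (-61)**2 = 3721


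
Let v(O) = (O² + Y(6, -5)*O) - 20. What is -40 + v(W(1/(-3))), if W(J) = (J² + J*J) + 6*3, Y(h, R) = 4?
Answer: 27940/81 ≈ 344.94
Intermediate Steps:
W(J) = 18 + 2*J² (W(J) = (J² + J²) + 18 = 2*J² + 18 = 18 + 2*J²)
v(O) = -20 + O² + 4*O (v(O) = (O² + 4*O) - 20 = -20 + O² + 4*O)
-40 + v(W(1/(-3))) = -40 + (-20 + (18 + 2*(1/(-3))²)² + 4*(18 + 2*(1/(-3))²)) = -40 + (-20 + (18 + 2*(1*(-⅓))²)² + 4*(18 + 2*(1*(-⅓))²)) = -40 + (-20 + (18 + 2*(-⅓)²)² + 4*(18 + 2*(-⅓)²)) = -40 + (-20 + (18 + 2*(⅑))² + 4*(18 + 2*(⅑))) = -40 + (-20 + (18 + 2/9)² + 4*(18 + 2/9)) = -40 + (-20 + (164/9)² + 4*(164/9)) = -40 + (-20 + 26896/81 + 656/9) = -40 + 31180/81 = 27940/81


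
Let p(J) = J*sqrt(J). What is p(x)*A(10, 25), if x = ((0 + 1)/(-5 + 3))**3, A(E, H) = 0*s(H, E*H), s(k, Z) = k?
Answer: 0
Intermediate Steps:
A(E, H) = 0 (A(E, H) = 0*H = 0)
x = -1/8 (x = (1/(-2))**3 = (1*(-1/2))**3 = (-1/2)**3 = -1/8 ≈ -0.12500)
p(J) = J**(3/2)
p(x)*A(10, 25) = (-1/8)**(3/2)*0 = -I*sqrt(2)/32*0 = 0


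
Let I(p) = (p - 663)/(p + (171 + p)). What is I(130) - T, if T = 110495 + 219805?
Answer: -142359833/431 ≈ -3.3030e+5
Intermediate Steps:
I(p) = (-663 + p)/(171 + 2*p)
T = 330300
I(130) - T = (-663 + 130)/(171 + 2*130) - 1*330300 = -533/(171 + 260) - 330300 = -533/431 - 330300 = -142359833/431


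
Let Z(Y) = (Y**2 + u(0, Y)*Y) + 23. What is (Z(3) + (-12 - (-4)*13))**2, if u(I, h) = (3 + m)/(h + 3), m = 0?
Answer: 21609/4 ≈ 5402.3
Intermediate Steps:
u(I, h) = 3/(3 + h) (u(I, h) = (3 + 0)/(h + 3) = 3/(3 + h))
Z(Y) = 23 + Y**2 + 3*Y/(3 + Y) (Z(Y) = (Y**2 + (3/(3 + Y))*Y) + 23 = (Y**2 + 3*Y/(3 + Y)) + 23 = 23 + Y**2 + 3*Y/(3 + Y))
(Z(3) + (-12 - (-4)*13))**2 = ((3*3 + (3 + 3)*(23 + 3**2))/(3 + 3) + (-12 - (-4)*13))**2 = ((9 + 6*(23 + 9))/6 + (-12 - 4*(-13)))**2 = ((9 + 6*32)/6 + (-12 + 52))**2 = ((9 + 192)/6 + 40)**2 = ((1/6)*201 + 40)**2 = (67/2 + 40)**2 = (147/2)**2 = 21609/4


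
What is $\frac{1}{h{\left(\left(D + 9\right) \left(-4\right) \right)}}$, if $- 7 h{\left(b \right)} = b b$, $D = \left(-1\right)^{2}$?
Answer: $- \frac{7}{1600} \approx -0.004375$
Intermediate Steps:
$D = 1$
$h{\left(b \right)} = - \frac{b^{2}}{7}$ ($h{\left(b \right)} = - \frac{b b}{7} = - \frac{b^{2}}{7}$)
$\frac{1}{h{\left(\left(D + 9\right) \left(-4\right) \right)}} = \frac{1}{\left(- \frac{1}{7}\right) \left(\left(1 + 9\right) \left(-4\right)\right)^{2}} = \frac{1}{\left(- \frac{1}{7}\right) \left(10 \left(-4\right)\right)^{2}} = \frac{1}{\left(- \frac{1}{7}\right) \left(-40\right)^{2}} = \frac{1}{\left(- \frac{1}{7}\right) 1600} = \frac{1}{- \frac{1600}{7}} = - \frac{7}{1600}$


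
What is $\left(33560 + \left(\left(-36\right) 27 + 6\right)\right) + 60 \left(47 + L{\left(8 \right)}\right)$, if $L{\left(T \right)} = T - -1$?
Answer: $35954$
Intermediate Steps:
$L{\left(T \right)} = 1 + T$ ($L{\left(T \right)} = T + 1 = 1 + T$)
$\left(33560 + \left(\left(-36\right) 27 + 6\right)\right) + 60 \left(47 + L{\left(8 \right)}\right) = \left(33560 + \left(\left(-36\right) 27 + 6\right)\right) + 60 \left(47 + \left(1 + 8\right)\right) = \left(33560 + \left(-972 + 6\right)\right) + 60 \left(47 + 9\right) = \left(33560 - 966\right) + 60 \cdot 56 = 32594 + 3360 = 35954$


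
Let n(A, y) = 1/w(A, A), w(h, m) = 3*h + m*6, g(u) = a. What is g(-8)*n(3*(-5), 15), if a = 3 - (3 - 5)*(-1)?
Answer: -1/135 ≈ -0.0074074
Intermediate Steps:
a = 1 (a = 3 - (-2)*(-1) = 3 - 1*2 = 3 - 2 = 1)
g(u) = 1
w(h, m) = 3*h + 6*m
n(A, y) = 1/(9*A) (n(A, y) = 1/(3*A + 6*A) = 1/(9*A))
g(-8)*n(3*(-5), 15) = 1*(1/(9*((3*(-5))))) = 1*((1/9)/(-15)) = 1*((1/9)*(-1/15)) = 1*(-1/135) = -1/135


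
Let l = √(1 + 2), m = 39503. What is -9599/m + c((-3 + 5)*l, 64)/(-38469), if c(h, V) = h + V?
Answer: -371792123/1519640907 - 2*√3/38469 ≈ -0.24475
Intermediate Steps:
l = √3 ≈ 1.7320
c(h, V) = V + h
-9599/m + c((-3 + 5)*l, 64)/(-38469) = -9599/39503 + (64 + (-3 + 5)*√3)/(-38469) = -9599*1/39503 + (64 + 2*√3)*(-1/38469) = -9599/39503 + (-64/38469 - 2*√3/38469) = -371792123/1519640907 - 2*√3/38469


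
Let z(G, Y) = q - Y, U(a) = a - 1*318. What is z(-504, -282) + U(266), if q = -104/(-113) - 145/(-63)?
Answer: 1660307/7119 ≈ 233.22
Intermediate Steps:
q = 22937/7119 (q = -104*(-1/113) - 145*(-1/63) = 104/113 + 145/63 = 22937/7119 ≈ 3.2219)
U(a) = -318 + a (U(a) = a - 318 = -318 + a)
z(G, Y) = 22937/7119 - Y
z(-504, -282) + U(266) = (22937/7119 - 1*(-282)) + (-318 + 266) = (22937/7119 + 282) - 52 = 2030495/7119 - 52 = 1660307/7119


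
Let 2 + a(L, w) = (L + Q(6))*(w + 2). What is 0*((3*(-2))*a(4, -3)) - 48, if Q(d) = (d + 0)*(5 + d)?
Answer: -48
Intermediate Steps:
Q(d) = d*(5 + d)
a(L, w) = -2 + (2 + w)*(66 + L) (a(L, w) = -2 + (L + 6*(5 + 6))*(w + 2) = -2 + (L + 6*11)*(2 + w) = -2 + (L + 66)*(2 + w) = -2 + (66 + L)*(2 + w) = -2 + (2 + w)*(66 + L))
0*((3*(-2))*a(4, -3)) - 48 = 0*((3*(-2))*(130 + 2*4 + 66*(-3) + 4*(-3))) - 48 = 0*(-6*(130 + 8 - 198 - 12)) - 48 = 0*(-6*(-72)) - 48 = 0*432 - 48 = 0 - 48 = -48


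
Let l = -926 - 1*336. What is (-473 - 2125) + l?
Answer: -3860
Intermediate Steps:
l = -1262 (l = -926 - 336 = -1262)
(-473 - 2125) + l = (-473 - 2125) - 1262 = -2598 - 1262 = -3860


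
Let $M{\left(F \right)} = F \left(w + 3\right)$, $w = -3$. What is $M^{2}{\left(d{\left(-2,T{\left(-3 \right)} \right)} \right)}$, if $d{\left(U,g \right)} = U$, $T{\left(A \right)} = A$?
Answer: $0$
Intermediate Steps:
$M{\left(F \right)} = 0$ ($M{\left(F \right)} = F \left(-3 + 3\right) = F 0 = 0$)
$M^{2}{\left(d{\left(-2,T{\left(-3 \right)} \right)} \right)} = 0^{2} = 0$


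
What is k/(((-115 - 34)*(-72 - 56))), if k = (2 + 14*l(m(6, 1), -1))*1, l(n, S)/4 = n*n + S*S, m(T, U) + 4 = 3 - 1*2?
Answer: 281/9536 ≈ 0.029467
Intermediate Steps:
m(T, U) = -3 (m(T, U) = -4 + (3 - 1*2) = -4 + (3 - 2) = -4 + 1 = -3)
l(n, S) = 4*S**2 + 4*n**2 (l(n, S) = 4*(n*n + S*S) = 4*(n**2 + S**2) = 4*(S**2 + n**2) = 4*S**2 + 4*n**2)
k = 562 (k = (2 + 14*(4*(-1)**2 + 4*(-3)**2))*1 = (2 + 14*(4*1 + 4*9))*1 = (2 + 14*(4 + 36))*1 = (2 + 14*40)*1 = (2 + 560)*1 = 562*1 = 562)
k/(((-115 - 34)*(-72 - 56))) = 562/(((-115 - 34)*(-72 - 56))) = 562/((-149*(-128))) = 562/19072 = 562*(1/19072) = 281/9536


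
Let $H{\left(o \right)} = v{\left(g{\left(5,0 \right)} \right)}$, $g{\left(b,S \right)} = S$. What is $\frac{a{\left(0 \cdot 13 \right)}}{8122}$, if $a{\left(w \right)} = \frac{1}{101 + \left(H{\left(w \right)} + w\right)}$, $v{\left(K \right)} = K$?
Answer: $\frac{1}{820322} \approx 1.219 \cdot 10^{-6}$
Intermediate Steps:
$H{\left(o \right)} = 0$
$a{\left(w \right)} = \frac{1}{101 + w}$ ($a{\left(w \right)} = \frac{1}{101 + \left(0 + w\right)} = \frac{1}{101 + w}$)
$\frac{a{\left(0 \cdot 13 \right)}}{8122} = \frac{1}{\left(101 + 0 \cdot 13\right) 8122} = \frac{1}{101 + 0} \cdot \frac{1}{8122} = \frac{1}{101} \cdot \frac{1}{8122} = \frac{1}{820322}$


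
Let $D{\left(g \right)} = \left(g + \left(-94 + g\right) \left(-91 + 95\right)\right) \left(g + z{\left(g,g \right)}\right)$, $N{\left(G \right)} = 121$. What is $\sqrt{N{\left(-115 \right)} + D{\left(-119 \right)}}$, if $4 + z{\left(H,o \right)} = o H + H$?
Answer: $6 i \sqrt{375423} \approx 3676.3 i$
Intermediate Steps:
$z{\left(H,o \right)} = -4 + H + H o$ ($z{\left(H,o \right)} = -4 + \left(o H + H\right) = -4 + \left(H o + H\right) = -4 + \left(H + H o\right) = -4 + H + H o$)
$D{\left(g \right)} = \left(-376 + 5 g\right) \left(-4 + g^{2} + 2 g\right)$ ($D{\left(g \right)} = \left(g + \left(-94 + g\right) \left(-91 + 95\right)\right) \left(g + \left(-4 + g + g g\right)\right) = \left(g + \left(-94 + g\right) 4\right) \left(g + \left(-4 + g + g^{2}\right)\right) = \left(g + \left(-376 + 4 g\right)\right) \left(-4 + g^{2} + 2 g\right) = \left(-376 + 5 g\right) \left(-4 + g^{2} + 2 g\right)$)
$\sqrt{N{\left(-115 \right)} + D{\left(-119 \right)}} = \sqrt{121 + \left(1504 - -91868 - 366 \left(-119\right)^{2} + 5 \left(-119\right)^{3}\right)} = \sqrt{121 + \left(1504 + 91868 - 5182926 + 5 \left(-1685159\right)\right)} = \sqrt{121 + \left(1504 + 91868 - 5182926 - 8425795\right)} = \sqrt{121 - 13515349} = \sqrt{-13515228} = 6 i \sqrt{375423}$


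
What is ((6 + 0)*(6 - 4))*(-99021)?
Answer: -1188252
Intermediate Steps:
((6 + 0)*(6 - 4))*(-99021) = (6*2)*(-99021) = 12*(-99021) = -1188252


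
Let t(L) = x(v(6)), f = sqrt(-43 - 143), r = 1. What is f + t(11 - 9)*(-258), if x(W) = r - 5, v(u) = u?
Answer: 1032 + I*sqrt(186) ≈ 1032.0 + 13.638*I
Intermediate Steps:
f = I*sqrt(186) (f = sqrt(-186) = I*sqrt(186) ≈ 13.638*I)
x(W) = -4 (x(W) = 1 - 5 = -4)
t(L) = -4
f + t(11 - 9)*(-258) = I*sqrt(186) - 4*(-258) = I*sqrt(186) + 1032 = 1032 + I*sqrt(186)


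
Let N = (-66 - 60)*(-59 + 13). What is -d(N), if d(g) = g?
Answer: -5796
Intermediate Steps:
N = 5796 (N = -126*(-46) = 5796)
-d(N) = -1*5796 = -5796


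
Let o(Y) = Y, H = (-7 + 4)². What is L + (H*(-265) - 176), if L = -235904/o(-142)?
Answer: -63879/71 ≈ -899.70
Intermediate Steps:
H = 9 (H = (-3)² = 9)
L = 117952/71 (L = -235904/(-142) = -235904*(-1/142) = 117952/71 ≈ 1661.3)
L + (H*(-265) - 176) = 117952/71 + (9*(-265) - 176) = 117952/71 + (-2385 - 176) = 117952/71 - 2561 = -63879/71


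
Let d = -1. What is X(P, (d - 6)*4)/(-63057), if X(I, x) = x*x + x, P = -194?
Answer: -252/21019 ≈ -0.011989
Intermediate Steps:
X(I, x) = x + x² (X(I, x) = x² + x = x + x²)
X(P, (d - 6)*4)/(-63057) = (((-1 - 6)*4)*(1 + (-1 - 6)*4))/(-63057) = ((-7*4)*(1 - 7*4))*(-1/63057) = -28*(1 - 28)*(-1/63057) = -28*(-27)*(-1/63057) = 756*(-1/63057) = -252/21019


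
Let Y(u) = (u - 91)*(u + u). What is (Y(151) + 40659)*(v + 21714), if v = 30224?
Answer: 3052863702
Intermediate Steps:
Y(u) = 2*u*(-91 + u) (Y(u) = (-91 + u)*(2*u) = 2*u*(-91 + u))
(Y(151) + 40659)*(v + 21714) = (2*151*(-91 + 151) + 40659)*(30224 + 21714) = (2*151*60 + 40659)*51938 = (18120 + 40659)*51938 = 58779*51938 = 3052863702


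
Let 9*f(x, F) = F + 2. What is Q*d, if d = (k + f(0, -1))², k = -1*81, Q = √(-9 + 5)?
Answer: 1059968*I/81 ≈ 13086.0*I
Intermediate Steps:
Q = 2*I (Q = √(-4) = 2*I ≈ 2.0*I)
k = -81
f(x, F) = 2/9 + F/9 (f(x, F) = (F + 2)/9 = (2 + F)/9 = 2/9 + F/9)
d = 529984/81 (d = (-81 + (2/9 + (⅑)*(-1)))² = (-81 + (2/9 - ⅑))² = (-81 + ⅑)² = (-728/9)² = 529984/81 ≈ 6543.0)
Q*d = (2*I)*(529984/81) = 1059968*I/81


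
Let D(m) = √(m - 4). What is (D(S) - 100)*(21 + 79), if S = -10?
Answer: -10000 + 100*I*√14 ≈ -10000.0 + 374.17*I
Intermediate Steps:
D(m) = √(-4 + m)
(D(S) - 100)*(21 + 79) = (√(-4 - 10) - 100)*(21 + 79) = (√(-14) - 100)*100 = (I*√14 - 100)*100 = (-100 + I*√14)*100 = -10000 + 100*I*√14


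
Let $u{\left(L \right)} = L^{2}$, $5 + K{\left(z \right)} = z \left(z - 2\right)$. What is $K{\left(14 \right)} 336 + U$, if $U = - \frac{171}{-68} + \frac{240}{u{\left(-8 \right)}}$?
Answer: $\frac{1862325}{34} \approx 54774.0$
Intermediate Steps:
$K{\left(z \right)} = -5 + z \left(-2 + z\right)$ ($K{\left(z \right)} = -5 + z \left(z - 2\right) = -5 + z \left(-2 + z\right)$)
$U = \frac{213}{34}$ ($U = - \frac{171}{-68} + \frac{240}{\left(-8\right)^{2}} = \left(-171\right) \left(- \frac{1}{68}\right) + \frac{240}{64} = \frac{171}{68} + 240 \cdot \frac{1}{64} = \frac{171}{68} + \frac{15}{4} = \frac{213}{34} \approx 6.2647$)
$K{\left(14 \right)} 336 + U = \left(-5 + 14^{2} - 28\right) 336 + \frac{213}{34} = \left(-5 + 196 - 28\right) 336 + \frac{213}{34} = 163 \cdot 336 + \frac{213}{34} = 54768 + \frac{213}{34} = \frac{1862325}{34}$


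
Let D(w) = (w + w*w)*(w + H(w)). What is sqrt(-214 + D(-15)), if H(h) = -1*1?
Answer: I*sqrt(3574) ≈ 59.783*I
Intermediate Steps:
H(h) = -1
D(w) = (-1 + w)*(w + w**2) (D(w) = (w + w*w)*(w - 1) = (w + w**2)*(-1 + w) = (-1 + w)*(w + w**2))
sqrt(-214 + D(-15)) = sqrt(-214 + ((-15)**3 - 1*(-15))) = sqrt(-214 + (-3375 + 15)) = sqrt(-214 - 3360) = sqrt(-3574) = I*sqrt(3574)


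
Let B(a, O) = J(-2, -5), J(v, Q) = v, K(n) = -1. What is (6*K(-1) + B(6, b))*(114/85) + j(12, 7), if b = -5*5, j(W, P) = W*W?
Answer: 11328/85 ≈ 133.27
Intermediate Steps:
j(W, P) = W²
b = -25
B(a, O) = -2
(6*K(-1) + B(6, b))*(114/85) + j(12, 7) = (6*(-1) - 2)*(114/85) + 12² = (-6 - 2)*(114*(1/85)) + 144 = -8*114/85 + 144 = -912/85 + 144 = 11328/85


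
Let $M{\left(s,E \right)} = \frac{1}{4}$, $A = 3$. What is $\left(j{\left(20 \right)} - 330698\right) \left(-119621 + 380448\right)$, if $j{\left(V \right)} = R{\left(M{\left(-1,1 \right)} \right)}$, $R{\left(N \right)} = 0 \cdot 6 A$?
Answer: $-86254967246$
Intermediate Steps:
$M{\left(s,E \right)} = \frac{1}{4}$
$R{\left(N \right)} = 0$ ($R{\left(N \right)} = 0 \cdot 6 \cdot 3 = 0 \cdot 3 = 0$)
$j{\left(V \right)} = 0$
$\left(j{\left(20 \right)} - 330698\right) \left(-119621 + 380448\right) = \left(0 - 330698\right) \left(-119621 + 380448\right) = \left(0 - 330698\right) 260827 = \left(-330698\right) 260827 = -86254967246$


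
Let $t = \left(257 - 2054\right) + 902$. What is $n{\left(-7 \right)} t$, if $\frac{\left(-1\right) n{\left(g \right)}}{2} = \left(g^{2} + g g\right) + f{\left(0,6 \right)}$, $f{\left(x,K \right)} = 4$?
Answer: $182580$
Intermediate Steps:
$t = -895$ ($t = -1797 + 902 = -895$)
$n{\left(g \right)} = -8 - 4 g^{2}$ ($n{\left(g \right)} = - 2 \left(\left(g^{2} + g g\right) + 4\right) = - 2 \left(\left(g^{2} + g^{2}\right) + 4\right) = - 2 \left(2 g^{2} + 4\right) = - 2 \left(4 + 2 g^{2}\right) = -8 - 4 g^{2}$)
$n{\left(-7 \right)} t = \left(-8 - 4 \left(-7\right)^{2}\right) \left(-895\right) = \left(-8 - 196\right) \left(-895\right) = \left(-204\right) \left(-895\right) = 182580$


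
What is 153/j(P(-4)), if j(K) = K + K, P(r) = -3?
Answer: -51/2 ≈ -25.500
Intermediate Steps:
j(K) = 2*K
153/j(P(-4)) = 153/((2*(-3))) = 153/(-6) = 153*(-⅙) = -51/2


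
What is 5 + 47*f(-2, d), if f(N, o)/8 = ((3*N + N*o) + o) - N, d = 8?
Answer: -4507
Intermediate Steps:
f(N, o) = 8*o + 16*N + 8*N*o (f(N, o) = 8*(((3*N + N*o) + o) - N) = 8*((o + 3*N + N*o) - N) = 8*(o + 2*N + N*o) = 8*o + 16*N + 8*N*o)
5 + 47*f(-2, d) = 5 + 47*(8*8 + 16*(-2) + 8*(-2)*8) = 5 + 47*(64 - 32 - 128) = 5 + 47*(-96) = 5 - 4512 = -4507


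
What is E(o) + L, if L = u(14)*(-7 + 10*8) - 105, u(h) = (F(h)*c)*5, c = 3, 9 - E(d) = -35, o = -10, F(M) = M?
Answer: 15269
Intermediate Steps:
E(d) = 44 (E(d) = 9 - 1*(-35) = 9 + 35 = 44)
u(h) = 15*h (u(h) = (h*3)*5 = (3*h)*5 = 15*h)
L = 15225 (L = (15*14)*(-7 + 10*8) - 105 = 210*(-7 + 80) - 105 = 210*73 - 105 = 15330 - 105 = 15225)
E(o) + L = 44 + 15225 = 15269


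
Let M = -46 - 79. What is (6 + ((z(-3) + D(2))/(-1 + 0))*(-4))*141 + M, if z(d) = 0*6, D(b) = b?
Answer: 1849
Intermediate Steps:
z(d) = 0
M = -125
(6 + ((z(-3) + D(2))/(-1 + 0))*(-4))*141 + M = (6 + ((0 + 2)/(-1 + 0))*(-4))*141 - 125 = (6 + (2/(-1))*(-4))*141 - 125 = (6 + (2*(-1))*(-4))*141 - 125 = (6 - 2*(-4))*141 - 125 = (6 + 8)*141 - 125 = 14*141 - 125 = 1974 - 125 = 1849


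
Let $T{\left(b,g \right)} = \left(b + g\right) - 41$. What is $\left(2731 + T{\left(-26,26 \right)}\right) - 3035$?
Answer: $-345$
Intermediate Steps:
$T{\left(b,g \right)} = -41 + b + g$
$\left(2731 + T{\left(-26,26 \right)}\right) - 3035 = \left(2731 - 41\right) - 3035 = 2690 - 3035 = -345$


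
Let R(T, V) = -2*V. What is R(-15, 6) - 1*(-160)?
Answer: 148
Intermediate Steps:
R(-15, 6) - 1*(-160) = -2*6 - 1*(-160) = -12 + 160 = 148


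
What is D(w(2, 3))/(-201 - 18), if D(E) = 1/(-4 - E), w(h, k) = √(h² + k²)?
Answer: 4/657 - √13/657 ≈ 0.00060038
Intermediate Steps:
D(w(2, 3))/(-201 - 18) = (-1/(4 + √(2² + 3²)))/(-201 - 18) = -1/(4 + √(4 + 9))/(-219) = -1/(4 + √13)*(-1/219) = 1/(219*(4 + √13))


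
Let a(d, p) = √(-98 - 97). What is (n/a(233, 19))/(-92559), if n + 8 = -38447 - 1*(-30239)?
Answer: -632*I*√195/1388385 ≈ -0.0063566*I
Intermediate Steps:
a(d, p) = I*√195 (a(d, p) = √(-195) = I*√195)
n = -8216 (n = -8 + (-38447 - 1*(-30239)) = -8 + (-38447 + 30239) = -8 - 8208 = -8216)
(n/a(233, 19))/(-92559) = -8216*(-I*√195/195)/(-92559) = -(-632)*I*√195/15*(-1/92559) = (632*I*√195/15)*(-1/92559) = -632*I*√195/1388385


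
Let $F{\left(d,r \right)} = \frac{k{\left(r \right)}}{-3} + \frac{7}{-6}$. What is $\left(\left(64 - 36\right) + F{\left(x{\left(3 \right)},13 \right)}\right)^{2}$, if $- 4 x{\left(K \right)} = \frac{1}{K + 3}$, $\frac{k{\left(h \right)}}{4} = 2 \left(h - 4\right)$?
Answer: $\frac{289}{36} \approx 8.0278$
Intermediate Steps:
$k{\left(h \right)} = -32 + 8 h$ ($k{\left(h \right)} = 4 \cdot 2 \left(h - 4\right) = 4 \cdot 2 \left(-4 + h\right) = 4 \left(-8 + 2 h\right) = -32 + 8 h$)
$x{\left(K \right)} = - \frac{1}{4 \left(3 + K\right)}$ ($x{\left(K \right)} = - \frac{1}{4 \left(K + 3\right)} = - \frac{1}{4 \left(3 + K\right)}$)
$F{\left(d,r \right)} = \frac{19}{2} - \frac{8 r}{3}$ ($F{\left(d,r \right)} = \frac{-32 + 8 r}{-3} + \frac{7}{-6} = \left(-32 + 8 r\right) \left(- \frac{1}{3}\right) + 7 \left(- \frac{1}{6}\right) = \left(\frac{32}{3} - \frac{8 r}{3}\right) - \frac{7}{6} = \frac{19}{2} - \frac{8 r}{3}$)
$\left(\left(64 - 36\right) + F{\left(x{\left(3 \right)},13 \right)}\right)^{2} = \left(\left(64 - 36\right) + \left(\frac{19}{2} - \frac{104}{3}\right)\right)^{2} = \left(28 - \frac{151}{6}\right)^{2} = \left(\frac{17}{6}\right)^{2} = \frac{289}{36}$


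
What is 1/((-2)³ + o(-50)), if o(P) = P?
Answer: -1/58 ≈ -0.017241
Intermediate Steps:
1/((-2)³ + o(-50)) = 1/((-2)³ - 50) = 1/(-8 - 50) = 1/(-58) = -1/58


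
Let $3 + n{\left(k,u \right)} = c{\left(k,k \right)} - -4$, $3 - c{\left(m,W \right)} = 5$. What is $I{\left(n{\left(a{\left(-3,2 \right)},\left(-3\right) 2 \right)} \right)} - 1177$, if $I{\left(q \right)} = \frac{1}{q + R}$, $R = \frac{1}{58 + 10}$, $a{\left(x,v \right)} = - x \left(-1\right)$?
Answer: $- \frac{78927}{67} \approx -1178.0$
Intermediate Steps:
$c{\left(m,W \right)} = -2$ ($c{\left(m,W \right)} = 3 - 5 = -2$)
$a{\left(x,v \right)} = x$
$R = \frac{1}{68} \approx 0.014706$
$n{\left(k,u \right)} = -1$ ($n{\left(k,u \right)} = -3 - -2 = -3 + \left(-2 + 4\right) = -3 + 2 = -1$)
$I{\left(q \right)} = \frac{1}{\frac{1}{68} + q}$ ($I{\left(q \right)} = \frac{1}{q + \frac{1}{68}} = \frac{1}{\frac{1}{68} + q}$)
$I{\left(n{\left(a{\left(-3,2 \right)},\left(-3\right) 2 \right)} \right)} - 1177 = \frac{68}{1 + 68 \left(-1\right)} - 1177 = \frac{68}{1 - 68} - 1177 = \frac{68}{-67} - 1177 = 68 \left(- \frac{1}{67}\right) - 1177 = - \frac{68}{67} - 1177 = - \frac{78927}{67}$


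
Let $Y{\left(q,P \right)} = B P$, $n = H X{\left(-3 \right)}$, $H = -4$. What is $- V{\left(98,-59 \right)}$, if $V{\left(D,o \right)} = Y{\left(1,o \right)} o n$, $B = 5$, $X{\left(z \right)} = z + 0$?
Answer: $-208860$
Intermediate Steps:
$X{\left(z \right)} = z$
$n = 12$ ($n = \left(-4\right) \left(-3\right) = 12$)
$Y{\left(q,P \right)} = 5 P$
$V{\left(D,o \right)} = 60 o^{2}$ ($V{\left(D,o \right)} = 5 o o 12 = 5 o^{2} \cdot 12 = 60 o^{2}$)
$- V{\left(98,-59 \right)} = - 60 \left(-59\right)^{2} = - 60 \cdot 3481 = \left(-1\right) 208860 = -208860$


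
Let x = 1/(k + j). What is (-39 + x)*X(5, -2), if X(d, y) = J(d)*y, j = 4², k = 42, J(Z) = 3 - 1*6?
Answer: -6783/29 ≈ -233.90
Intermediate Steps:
J(Z) = -3 (J(Z) = 3 - 6 = -3)
j = 16
x = 1/58 (x = 1/(42 + 16) = 1/58 ≈ 0.017241)
X(d, y) = -3*y
(-39 + x)*X(5, -2) = (-39 + 1/58)*(-3*(-2)) = -2261/58*6 = -6783/29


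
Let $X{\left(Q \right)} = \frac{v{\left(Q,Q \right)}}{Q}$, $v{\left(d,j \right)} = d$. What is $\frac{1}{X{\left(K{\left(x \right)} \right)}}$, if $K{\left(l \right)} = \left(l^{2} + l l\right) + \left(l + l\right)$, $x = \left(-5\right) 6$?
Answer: $1$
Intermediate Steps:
$x = -30$
$K{\left(l \right)} = 2 l + 2 l^{2}$ ($K{\left(l \right)} = \left(l^{2} + l^{2}\right) + 2 l = 2 l^{2} + 2 l = 2 l + 2 l^{2}$)
$X{\left(Q \right)} = 1$ ($X{\left(Q \right)} = \frac{Q}{Q} = 1$)
$\frac{1}{X{\left(K{\left(x \right)} \right)}} = 1^{-1} = 1$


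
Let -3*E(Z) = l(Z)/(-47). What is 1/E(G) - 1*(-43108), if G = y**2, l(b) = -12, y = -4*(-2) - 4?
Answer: 172385/4 ≈ 43096.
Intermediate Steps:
y = 4 (y = 8 - 4 = 4)
G = 16 (G = 4**2 = 16)
E(Z) = -4/47 (E(Z) = -(-4)/(-47) = -(-4)*(-1)/47 = -1/3*12/47 = -4/47)
1/E(G) - 1*(-43108) = 1/(-4/47) - 1*(-43108) = -47/4 + 43108 = 172385/4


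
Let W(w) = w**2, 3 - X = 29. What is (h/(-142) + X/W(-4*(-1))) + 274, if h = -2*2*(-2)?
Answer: 154677/568 ≈ 272.32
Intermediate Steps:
X = -26 (X = 3 - 1*29 = 3 - 29 = -26)
h = 8 (h = -4*(-2) = 8)
(h/(-142) + X/W(-4*(-1))) + 274 = (8/(-142) - 26/((-4*(-1))**2)) + 274 = (8*(-1/142) - 26/(4**2)) + 274 = (-4/71 - 26/16) + 274 = (-4/71 - 26*1/16) + 274 = (-4/71 - 13/8) + 274 = -955/568 + 274 = 154677/568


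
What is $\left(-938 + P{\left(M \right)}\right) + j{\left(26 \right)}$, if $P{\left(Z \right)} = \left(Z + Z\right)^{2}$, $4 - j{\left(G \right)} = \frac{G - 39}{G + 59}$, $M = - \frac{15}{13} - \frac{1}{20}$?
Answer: $- \frac{266628787}{287300} \approx -928.05$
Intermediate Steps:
$M = - \frac{313}{260}$ ($M = \left(-15\right) \frac{1}{13} - \frac{1}{20} = - \frac{15}{13} - \frac{1}{20} = - \frac{313}{260} \approx -1.2038$)
$j{\left(G \right)} = 4 - \frac{-39 + G}{59 + G}$ ($j{\left(G \right)} = 4 - \frac{G - 39}{G + 59} = 4 - \frac{-39 + G}{59 + G}$)
$P{\left(Z \right)} = 4 Z^{2}$ ($P{\left(Z \right)} = \left(2 Z\right)^{2} = 4 Z^{2}$)
$\left(-938 + P{\left(M \right)}\right) + j{\left(26 \right)} = \left(-938 + 4 \left(- \frac{313}{260}\right)^{2}\right) + \frac{275 + 3 \cdot 26}{59 + 26} = \left(-938 + 4 \cdot \frac{97969}{67600}\right) + \frac{275 + 78}{85} = \left(-938 + \frac{97969}{16900}\right) + \frac{1}{85} \cdot 353 = - \frac{15754231}{16900} + \frac{353}{85} = - \frac{266628787}{287300}$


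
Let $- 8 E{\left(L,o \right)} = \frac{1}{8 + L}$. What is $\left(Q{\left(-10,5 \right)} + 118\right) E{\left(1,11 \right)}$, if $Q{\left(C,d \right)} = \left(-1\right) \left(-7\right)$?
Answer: $- \frac{125}{72} \approx -1.7361$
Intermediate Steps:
$Q{\left(C,d \right)} = 7$
$E{\left(L,o \right)} = - \frac{1}{8 \left(8 + L\right)}$
$\left(Q{\left(-10,5 \right)} + 118\right) E{\left(1,11 \right)} = \left(7 + 118\right) \left(- \frac{1}{64 + 8 \cdot 1}\right) = 125 \left(- \frac{1}{64 + 8}\right) = 125 \left(- \frac{1}{72}\right) = - \frac{125}{72}$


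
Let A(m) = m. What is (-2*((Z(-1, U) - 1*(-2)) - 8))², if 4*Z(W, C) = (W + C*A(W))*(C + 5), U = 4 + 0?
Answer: 4761/4 ≈ 1190.3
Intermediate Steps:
U = 4
Z(W, C) = (5 + C)*(W + C*W)/4 (Z(W, C) = ((W + C*W)*(C + 5))/4 = ((W + C*W)*(5 + C))/4 = ((5 + C)*(W + C*W))/4 = (5 + C)*(W + C*W)/4)
(-2*((Z(-1, U) - 1*(-2)) - 8))² = (-2*(((¼)*(-1)*(5 + 4² + 6*4) - 1*(-2)) - 8))² = (-2*(((¼)*(-1)*(5 + 16 + 24) + 2) - 8))² = (-2*(((¼)*(-1)*45 + 2) - 8))² = (-2*((-45/4 + 2) - 8))² = (-2*(-37/4 - 8))² = (-2*(-69/4))² = (69/2)² = 4761/4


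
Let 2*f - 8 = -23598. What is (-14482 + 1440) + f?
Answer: -24837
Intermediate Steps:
f = -11795 (f = 4 + (1/2)*(-23598) = 4 - 11799 = -11795)
(-14482 + 1440) + f = (-14482 + 1440) - 11795 = -13042 - 11795 = -24837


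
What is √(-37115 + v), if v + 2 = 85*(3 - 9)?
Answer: I*√37627 ≈ 193.98*I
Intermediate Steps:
v = -512 (v = -2 + 85*(3 - 9) = -2 + 85*(-6) = -2 - 510 = -512)
√(-37115 + v) = √(-37115 - 512) = √(-37627) = I*√37627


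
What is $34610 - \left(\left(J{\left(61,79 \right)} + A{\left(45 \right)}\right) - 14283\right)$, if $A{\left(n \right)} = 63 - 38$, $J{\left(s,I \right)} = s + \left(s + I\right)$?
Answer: $48667$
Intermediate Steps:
$J{\left(s,I \right)} = I + 2 s$ ($J{\left(s,I \right)} = s + \left(I + s\right) = I + 2 s$)
$A{\left(n \right)} = 25$ ($A{\left(n \right)} = 63 - 38 = 25$)
$34610 - \left(\left(J{\left(61,79 \right)} + A{\left(45 \right)}\right) - 14283\right) = 34610 - \left(\left(\left(79 + 2 \cdot 61\right) + 25\right) - 14283\right) = 34610 - \left(\left(\left(79 + 122\right) + 25\right) - 14283\right) = 34610 - \left(\left(201 + 25\right) - 14283\right) = 34610 - \left(226 - 14283\right) = 34610 - -14057 = 34610 + 14057 = 48667$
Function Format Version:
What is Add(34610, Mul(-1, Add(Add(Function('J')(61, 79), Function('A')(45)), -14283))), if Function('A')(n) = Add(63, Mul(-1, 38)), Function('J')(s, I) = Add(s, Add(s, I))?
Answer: 48667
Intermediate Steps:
Function('J')(s, I) = Add(I, Mul(2, s)) (Function('J')(s, I) = Add(s, Add(I, s)) = Add(I, Mul(2, s)))
Function('A')(n) = 25 (Function('A')(n) = Add(63, -38) = 25)
Add(34610, Mul(-1, Add(Add(Function('J')(61, 79), Function('A')(45)), -14283))) = Add(34610, Mul(-1, Add(Add(Add(79, Mul(2, 61)), 25), -14283))) = Add(34610, Mul(-1, Add(Add(Add(79, 122), 25), -14283))) = Add(34610, Mul(-1, Add(Add(201, 25), -14283))) = Add(34610, Mul(-1, Add(226, -14283))) = Add(34610, Mul(-1, -14057)) = Add(34610, 14057) = 48667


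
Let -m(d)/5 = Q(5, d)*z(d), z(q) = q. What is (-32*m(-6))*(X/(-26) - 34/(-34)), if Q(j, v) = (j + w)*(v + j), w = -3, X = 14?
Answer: 11520/13 ≈ 886.15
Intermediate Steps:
Q(j, v) = (-3 + j)*(j + v) (Q(j, v) = (j - 3)*(v + j) = (-3 + j)*(j + v))
m(d) = -5*d*(10 + 2*d) (m(d) = -5*(5² - 3*5 - 3*d + 5*d)*d = -5*(25 - 15 - 3*d + 5*d)*d = -5*(10 + 2*d)*d = -5*d*(10 + 2*d))
(-32*m(-6))*(X/(-26) - 34/(-34)) = (-(-320)*(-6)*(5 - 6))*(14/(-26) - 34/(-34)) = (-(-320)*(-6)*(-1))*(14*(-1/26) - 34*(-1/34)) = (-32*(-60))*(-7/13 + 1) = 1920*(6/13) = 11520/13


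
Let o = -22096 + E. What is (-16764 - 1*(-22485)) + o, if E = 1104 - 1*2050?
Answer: -17321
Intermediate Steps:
E = -946 (E = 1104 - 2050 = -946)
o = -23042 (o = -22096 - 946 = -23042)
(-16764 - 1*(-22485)) + o = (-16764 - 1*(-22485)) - 23042 = (-16764 + 22485) - 23042 = 5721 - 23042 = -17321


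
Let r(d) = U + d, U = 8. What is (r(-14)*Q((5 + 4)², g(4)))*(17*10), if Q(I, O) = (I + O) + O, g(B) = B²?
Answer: -115260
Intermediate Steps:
r(d) = 8 + d
Q(I, O) = I + 2*O
(r(-14)*Q((5 + 4)², g(4)))*(17*10) = ((8 - 14)*((5 + 4)² + 2*4²))*(17*10) = -6*(9² + 2*16)*170 = -6*(81 + 32)*170 = -6*113*170 = -678*170 = -115260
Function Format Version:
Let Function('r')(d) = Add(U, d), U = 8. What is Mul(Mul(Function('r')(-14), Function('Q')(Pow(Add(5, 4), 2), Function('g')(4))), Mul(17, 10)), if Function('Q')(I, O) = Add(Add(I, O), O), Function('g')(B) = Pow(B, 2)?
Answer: -115260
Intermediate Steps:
Function('r')(d) = Add(8, d)
Function('Q')(I, O) = Add(I, Mul(2, O))
Mul(Mul(Function('r')(-14), Function('Q')(Pow(Add(5, 4), 2), Function('g')(4))), Mul(17, 10)) = Mul(Mul(Add(8, -14), Add(Pow(Add(5, 4), 2), Mul(2, Pow(4, 2)))), Mul(17, 10)) = Mul(Mul(-6, Add(Pow(9, 2), Mul(2, 16))), 170) = Mul(Mul(-6, Add(81, 32)), 170) = Mul(Mul(-6, 113), 170) = Mul(-678, 170) = -115260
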